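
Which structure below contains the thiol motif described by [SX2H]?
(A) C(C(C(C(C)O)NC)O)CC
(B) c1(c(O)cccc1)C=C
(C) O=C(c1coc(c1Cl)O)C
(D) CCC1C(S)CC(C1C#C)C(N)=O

D

[SX2H] describes an aliphatic sulfur with two connections, one being H (a thiol).
(A) has a hydroxyl group (-OH) but it is an -OH, not an -SH.
(B) has a hydroxyl group (-OH) but it is an -OH, not an -SH.
(C) has a hydroxyl group (-OH) but it is an -OH, not an -SH.
(D) contains a thiol (-SH), which satisfies every atom and bond constraint.
So the answer is (D).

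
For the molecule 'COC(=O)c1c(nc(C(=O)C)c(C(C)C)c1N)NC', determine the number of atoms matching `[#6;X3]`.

7

The query [#6;X3] means: any carbon (aromatic or not) with three total connections.
Check the 19 heavy atoms by environment: 1× n (aromatic, X2) → no; 5× c (aromatic, X3) → match; 2× N (X3) → no; 6× C (X4) → no; 2× C (X3) → match; 2× O (X1) → no; 1× O (X2) → no.
Summing the matching environments: 5 + 2 = 7 matching atoms.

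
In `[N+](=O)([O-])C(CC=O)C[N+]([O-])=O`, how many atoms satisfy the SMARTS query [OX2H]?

0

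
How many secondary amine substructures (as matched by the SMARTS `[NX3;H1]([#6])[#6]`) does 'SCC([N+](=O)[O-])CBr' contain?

0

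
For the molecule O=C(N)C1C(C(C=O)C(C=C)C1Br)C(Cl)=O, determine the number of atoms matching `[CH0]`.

2

The query [CH0] means: aliphatic carbon with no attached hydrogen.
Check the 16 heavy atoms by environment: 7× C (H1) → no; 2× C (H0) → match; 3× O (H0) → no; 1× Cl (H0) → no; 1× N (H2) → no; 1× Br (H0) → no; 1× C (H2) → no.
That gives 2 matching atoms.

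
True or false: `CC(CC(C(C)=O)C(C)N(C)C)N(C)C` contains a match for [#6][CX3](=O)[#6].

True

The pattern [#6][CX3](=O)[#6] describes a carbonyl carbon (no H) flanked by two carbons — a ketone.
The molecule carries an acetyl/ketone group (-C(=O)CH3), whose atoms satisfy every constraint of the query, so the pattern matches.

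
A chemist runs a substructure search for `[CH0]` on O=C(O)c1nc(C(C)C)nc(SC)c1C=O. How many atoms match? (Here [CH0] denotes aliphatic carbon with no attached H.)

1

The query [CH0] means: aliphatic carbon with no attached hydrogen.
Check the 16 heavy atoms by environment: 2× n (aromatic, H0) → no; 4× c (aromatic, H0) → no; 1× C (H0) → match; 2× O (H0) → no; 1× O (H1) → no; 2× C (H1) → no; 3× C (H3) → no; 1× S (H0) → no.
That gives 1 matching atom.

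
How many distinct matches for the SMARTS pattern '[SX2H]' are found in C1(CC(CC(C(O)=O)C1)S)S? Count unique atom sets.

2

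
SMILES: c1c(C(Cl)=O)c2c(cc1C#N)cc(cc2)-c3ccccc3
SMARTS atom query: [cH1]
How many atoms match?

The query [cH1] means: aromatic carbon bearing exactly one hydrogen.
Check the 21 heavy atoms by environment: 6× c (aromatic, H0) → no; 10× c (aromatic, H1) → match; 2× C (H0) → no; 1× O (H0) → no; 1× Cl (H0) → no; 1× N (H0) → no.
That gives 10 matching atoms.

10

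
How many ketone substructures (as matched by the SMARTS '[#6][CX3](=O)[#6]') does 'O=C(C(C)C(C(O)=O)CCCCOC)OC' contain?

0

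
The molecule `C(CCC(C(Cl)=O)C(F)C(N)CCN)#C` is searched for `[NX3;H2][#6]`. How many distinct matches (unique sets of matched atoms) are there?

[NX3;H2][#6] is the SMARTS for a primary amine: a trivalent nitrogen with two H attached to carbon.
The molecule carries 2 separate instances of a primary amino group (-NH2) meeting every constraint; each maps to a distinct set of atoms, giving 2 matches.

2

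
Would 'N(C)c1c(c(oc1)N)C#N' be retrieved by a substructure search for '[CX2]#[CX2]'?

No

The pattern [CX2]#[CX2] describes a carbon-carbon triple bond — an alkyne.
The closest candidate here is a nitrile (-C#N), but the triple bond is C#N, not C#C. No other fragment satisfies the full query, so there is no match.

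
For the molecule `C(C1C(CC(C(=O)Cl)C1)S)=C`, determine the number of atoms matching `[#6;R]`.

5

Check the 11 heavy atoms by environment: 5× C (in 5-ring) → match; 3× C (acyclic) → no; 1× S (acyclic) → no; 1× O (acyclic) → no; 1× Cl (acyclic) → no.
That gives 5 matching atoms.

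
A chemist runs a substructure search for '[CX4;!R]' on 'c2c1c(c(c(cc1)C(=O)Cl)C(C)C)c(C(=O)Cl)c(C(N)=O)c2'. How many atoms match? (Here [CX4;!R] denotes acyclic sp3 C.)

Check the 22 heavy atoms by environment: 10× c (aromatic, X3, in 6-ring) → no; 3× C (X4, acyclic) → match; 3× C (X3, acyclic) → no; 3× O (X1, acyclic) → no; 2× Cl (X1, acyclic) → no; 1× N (X3, acyclic) → no.
That gives 3 matching atoms.

3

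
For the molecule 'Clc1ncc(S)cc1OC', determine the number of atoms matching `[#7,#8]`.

2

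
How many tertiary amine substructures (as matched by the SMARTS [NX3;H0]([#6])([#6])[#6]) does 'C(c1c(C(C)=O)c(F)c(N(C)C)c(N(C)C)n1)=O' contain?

2

[NX3;H0]([#6])([#6])[#6] is the SMARTS for a tertiary amine: a trivalent nitrogen with no H, bonded to three carbons.
The molecule carries 2 separate instances of a dimethylamino group (-N(CH3)2) meeting every constraint; each maps to a distinct set of atoms, giving 2 matches.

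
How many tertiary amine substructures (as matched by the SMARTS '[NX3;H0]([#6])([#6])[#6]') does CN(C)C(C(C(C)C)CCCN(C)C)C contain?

2

[NX3;H0]([#6])([#6])[#6] is the SMARTS for a tertiary amine: a trivalent nitrogen with no H, bonded to three carbons.
The molecule carries 2 separate instances of a dimethylamino group (-N(CH3)2) meeting every constraint; each maps to a distinct set of atoms, giving 2 matches.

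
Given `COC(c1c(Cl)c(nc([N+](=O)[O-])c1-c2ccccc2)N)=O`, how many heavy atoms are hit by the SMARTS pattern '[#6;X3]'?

12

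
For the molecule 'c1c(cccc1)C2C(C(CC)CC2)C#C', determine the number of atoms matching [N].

Check the 15 heavy atoms by environment: 9× C → no; 6× c (aromatic) → no.
No environment satisfies the query, so 0 matching atoms.

0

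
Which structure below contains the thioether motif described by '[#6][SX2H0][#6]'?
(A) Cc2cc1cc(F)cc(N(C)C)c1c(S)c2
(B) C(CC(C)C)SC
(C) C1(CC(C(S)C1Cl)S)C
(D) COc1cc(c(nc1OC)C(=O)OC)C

B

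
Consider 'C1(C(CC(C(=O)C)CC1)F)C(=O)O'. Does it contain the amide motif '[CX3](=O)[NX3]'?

The pattern [CX3](=O)[NX3] describes a carbonyl carbon bonded to a trivalent nitrogen — an amide.
The closest candidate here is a carboxylic acid group (-C(=O)OH), but the carbonyl is bonded to O, not to an NX3 nitrogen. No other fragment satisfies the full query, so there is no match.

No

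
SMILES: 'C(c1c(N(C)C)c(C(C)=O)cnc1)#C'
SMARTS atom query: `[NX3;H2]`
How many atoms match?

Check the 14 heavy atoms by environment: 1× n (aromatic, H0, X2) → no; 2× c (aromatic, H1, X3) → no; 3× c (aromatic, H0, X3) → no; 1× C (H0, X2) → no; 1× C (H1, X2) → no; 1× N (H0, X3) → no; 3× C (H3, X4) → no; 1× C (H0, X3) → no; 1× O (H0, X1) → no.
No environment satisfies the query, so 0 matching atoms.

0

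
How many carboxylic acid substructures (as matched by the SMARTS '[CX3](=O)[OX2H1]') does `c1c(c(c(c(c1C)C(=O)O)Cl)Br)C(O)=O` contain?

2

[CX3](=O)[OX2H1] is the SMARTS for a carboxylic acid: an sp2 carbon double-bonded to O and single-bonded to an -OH oxygen.
The molecule carries 2 separate instances of a carboxylic acid group (-C(=O)OH) meeting every constraint; each maps to a distinct set of atoms, giving 2 matches.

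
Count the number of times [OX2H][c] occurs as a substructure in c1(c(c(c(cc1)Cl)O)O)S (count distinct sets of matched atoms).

2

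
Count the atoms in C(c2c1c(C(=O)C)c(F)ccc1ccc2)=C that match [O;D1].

The query [O;D1] means: aliphatic oxygen bonded to exactly one heavy atom.
Check the 16 heavy atoms by environment: 5× c (aromatic, D3) → no; 5× c (aromatic, D2) → no; 1× C (D2) → no; 2× C (D1) → no; 1× C (D3) → no; 1× O (D1) → match; 1× F (D1) → no.
That gives 1 matching atom.

1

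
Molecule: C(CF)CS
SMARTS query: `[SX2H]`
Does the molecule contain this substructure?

The pattern [SX2H] describes an aliphatic sulfur with two connections, one being H — a thiol.
The molecule carries a thiol (-SH), whose atoms satisfy every constraint of the query, so the pattern matches.

Yes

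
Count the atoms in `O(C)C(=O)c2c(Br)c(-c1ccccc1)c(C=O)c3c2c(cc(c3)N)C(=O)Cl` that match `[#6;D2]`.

8

The query [#6;D2] means: any carbon bonded to exactly two heavy atoms.
Check the 27 heavy atoms by environment: 9× c (aromatic, D3) → no; 7× c (aromatic, D2) → match; 2× C (D3) → no; 3× O (D1) → no; 1× O (D2) → no; 1× C (D1) → no; 1× C (D2) → match; 1× Br (D1) → no; 1× N (D1) → no; 1× Cl (D1) → no.
Summing the matching environments: 7 + 1 = 8 matching atoms.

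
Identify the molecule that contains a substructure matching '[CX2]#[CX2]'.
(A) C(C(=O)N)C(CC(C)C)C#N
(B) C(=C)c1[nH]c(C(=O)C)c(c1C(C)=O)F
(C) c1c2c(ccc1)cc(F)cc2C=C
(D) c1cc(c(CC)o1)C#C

[CX2]#[CX2] describes a carbon-carbon triple bond (an alkyne).
(A) has a nitrile (-C#N) but the triple bond is C#N, not C#C.
(B) has a vinyl group (-CH=CH2) but the C=C is a double bond; both carbons are CX3, not CX2.
(C) has a vinyl group (-CH=CH2) but the C=C is a double bond; both carbons are CX3, not CX2.
(D) contains an ethynyl group (-C#CH), which satisfies every atom and bond constraint.
So the answer is (D).

D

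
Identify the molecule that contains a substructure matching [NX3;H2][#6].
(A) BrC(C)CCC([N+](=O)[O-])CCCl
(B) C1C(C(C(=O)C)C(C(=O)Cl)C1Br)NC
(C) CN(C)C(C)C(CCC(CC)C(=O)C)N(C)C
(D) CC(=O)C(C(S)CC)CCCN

D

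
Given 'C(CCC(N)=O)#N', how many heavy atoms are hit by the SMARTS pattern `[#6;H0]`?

Check the 7 heavy atoms by environment: 2× C (H2) → no; 2× C (H0) → match; 1× N (H0) → no; 1× O (H0) → no; 1× N (H2) → no.
That gives 2 matching atoms.

2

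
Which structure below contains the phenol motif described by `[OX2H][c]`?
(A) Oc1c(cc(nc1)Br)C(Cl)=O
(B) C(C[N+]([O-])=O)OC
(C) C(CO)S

[OX2H][c] describes a hydroxyl oxygen attached to an aromatic carbon (a phenol).
(A) contains a hydroxyl group (-OH), which satisfies every atom and bond constraint.
(B) has a methoxy ether (-OCH3) but the oxygen has H0, not H1.
(C) has a hydroxyl group (-OH) but the -OH is on an aliphatic carbon, not an aromatic c.
So the answer is (A).

A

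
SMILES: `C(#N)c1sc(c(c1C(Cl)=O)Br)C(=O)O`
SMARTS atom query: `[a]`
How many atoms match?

The query [a] means: a matches any aromatic atom.
Check the 14 heavy atoms by environment: 1× s (aromatic) → match; 4× c (aromatic) → match; 3× C → no; 1× N → no; 3× O → no; 1× Cl → no; 1× Br → no.
Summing the matching environments: 1 + 4 = 5 matching atoms.

5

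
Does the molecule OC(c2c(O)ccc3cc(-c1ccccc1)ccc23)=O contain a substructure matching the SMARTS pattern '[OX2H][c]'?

The pattern [OX2H][c] describes a hydroxyl oxygen attached to an aromatic carbon — a phenol.
The molecule carries a hydroxyl group (-OH), whose atoms satisfy every constraint of the query, so the pattern matches.

Yes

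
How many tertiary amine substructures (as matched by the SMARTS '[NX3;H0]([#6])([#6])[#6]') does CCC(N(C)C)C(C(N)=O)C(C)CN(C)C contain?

2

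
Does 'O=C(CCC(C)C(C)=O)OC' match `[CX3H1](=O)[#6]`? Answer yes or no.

No

The pattern [CX3H1](=O)[#6] describes an sp2 carbon with one H, double-bonded to O and single-bonded to carbon — an aldehyde.
The closest candidate here is a methyl-ester group (-C(=O)OCH3), but the carbonyl carbon has H0, not H1. No other fragment satisfies the full query, so there is no match.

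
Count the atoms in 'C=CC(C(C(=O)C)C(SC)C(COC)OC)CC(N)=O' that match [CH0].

The query [CH0] means: aliphatic carbon with no attached hydrogen.
Check the 20 heavy atoms by environment: 3× C (H2) → no; 5× C (H1) → no; 1× S (H0) → no; 4× C (H3) → no; 4× O (H0) → no; 2× C (H0) → match; 1× N (H2) → no.
That gives 2 matching atoms.

2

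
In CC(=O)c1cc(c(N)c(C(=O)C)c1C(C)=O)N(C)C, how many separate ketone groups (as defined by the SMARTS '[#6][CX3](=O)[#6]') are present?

[#6][CX3](=O)[#6] is the SMARTS for a ketone: a carbonyl carbon (no H) flanked by two carbons.
The molecule carries 3 separate instances of an acetyl/ketone group (-C(=O)CH3) meeting every constraint; each maps to a distinct set of atoms, giving 3 matches.

3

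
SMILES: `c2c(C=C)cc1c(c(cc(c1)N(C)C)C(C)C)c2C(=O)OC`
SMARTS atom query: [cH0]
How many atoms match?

6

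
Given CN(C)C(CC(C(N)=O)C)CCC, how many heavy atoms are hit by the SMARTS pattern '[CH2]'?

The query [CH2] means: aliphatic carbon with exactly two hydrogens.
Check the 13 heavy atoms by environment: 3× C (H2) → match; 2× C (H1) → no; 4× C (H3) → no; 1× C (H0) → no; 1× O (H0) → no; 1× N (H2) → no; 1× N (H0) → no.
That gives 3 matching atoms.

3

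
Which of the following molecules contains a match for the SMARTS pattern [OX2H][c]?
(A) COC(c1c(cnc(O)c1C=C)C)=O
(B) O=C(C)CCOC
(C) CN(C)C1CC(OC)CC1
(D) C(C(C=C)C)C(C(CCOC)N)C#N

[OX2H][c] describes a hydroxyl oxygen attached to an aromatic carbon (a phenol).
(A) contains a hydroxyl group (-OH), which satisfies every atom and bond constraint.
(B) has a methoxy ether (-OCH3) but the oxygen has H0, not H1.
(C) has a methoxy ether (-OCH3) but the oxygen has H0, not H1.
(D) has a methoxy ether (-OCH3) but the oxygen has H0, not H1.
So the answer is (A).

A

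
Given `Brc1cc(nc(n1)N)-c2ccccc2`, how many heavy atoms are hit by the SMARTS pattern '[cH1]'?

The query [cH1] means: aromatic carbon bearing exactly one hydrogen.
Check the 14 heavy atoms by environment: 2× n (aromatic, H0) → no; 4× c (aromatic, H0) → no; 6× c (aromatic, H1) → match; 1× Br (H0) → no; 1× N (H2) → no.
That gives 6 matching atoms.

6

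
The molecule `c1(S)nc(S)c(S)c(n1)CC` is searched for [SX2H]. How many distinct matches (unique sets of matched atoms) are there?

3

[SX2H] is the SMARTS for a thiol: an aliphatic sulfur with two connections, one being H.
The molecule carries 3 separate instances of a thiol (-SH) meeting every constraint; each maps to a distinct set of atoms, giving 3 matches.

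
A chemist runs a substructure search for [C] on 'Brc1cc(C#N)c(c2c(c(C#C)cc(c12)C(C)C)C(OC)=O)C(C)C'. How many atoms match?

The query [C] means: uppercase C matches aliphatic (non-aromatic) carbon only.
Check the 25 heavy atoms by environment: 10× c (aromatic) → no; 11× C → match; 2× O → no; 1× N → no; 1× Br → no.
That gives 11 matching atoms.

11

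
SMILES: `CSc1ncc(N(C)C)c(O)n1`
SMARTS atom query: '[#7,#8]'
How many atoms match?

Check the 12 heavy atoms by environment: 2× n (aromatic) → match; 4× c (aromatic) → no; 1× S → no; 3× C → no; 1× N → match; 1× O → match.
Summing the matching environments: 2 + 1 + 1 = 4 matching atoms.

4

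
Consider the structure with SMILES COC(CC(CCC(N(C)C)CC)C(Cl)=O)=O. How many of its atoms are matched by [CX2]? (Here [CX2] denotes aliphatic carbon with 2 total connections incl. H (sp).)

0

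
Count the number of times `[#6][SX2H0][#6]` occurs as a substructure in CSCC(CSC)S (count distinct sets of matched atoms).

[#6][SX2H0][#6] is the SMARTS for a thioether: an aliphatic sulfur bridging two carbons with no H on the sulfur.
The molecule carries 2 separate instances of a methylthio ether (-SCH3) meeting every constraint; each maps to a distinct set of atoms, giving 2 matches.

2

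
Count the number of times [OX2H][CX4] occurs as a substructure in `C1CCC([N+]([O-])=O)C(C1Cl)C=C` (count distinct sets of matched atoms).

[OX2H][CX4] is the SMARTS for an aliphatic alcohol: a hydroxyl oxygen bound to an sp3 (X4) carbon.
No fragment in the molecule satisfies every constraint, giving 0 matches.

0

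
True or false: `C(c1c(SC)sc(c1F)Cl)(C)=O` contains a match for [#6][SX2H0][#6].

True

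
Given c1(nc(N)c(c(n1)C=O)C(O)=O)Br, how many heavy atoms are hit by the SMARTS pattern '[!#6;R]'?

2

The query [!#6;R] means: non-carbon atom that is part of a ring.
Check the 13 heavy atoms by environment: 2× n (aromatic, in 6-ring) → match; 4× c (aromatic, in 6-ring) → no; 2× C (acyclic) → no; 3× O (acyclic) → no; 1× Br (acyclic) → no; 1× N (acyclic) → no.
That gives 2 matching atoms.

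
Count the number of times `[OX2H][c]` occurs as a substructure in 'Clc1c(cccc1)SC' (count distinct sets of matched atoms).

0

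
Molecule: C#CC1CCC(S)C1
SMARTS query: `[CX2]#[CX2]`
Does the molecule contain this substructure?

The pattern [CX2]#[CX2] describes a carbon-carbon triple bond — an alkyne.
The molecule carries an ethynyl group (-C#CH), whose atoms satisfy every constraint of the query, so the pattern matches.

Yes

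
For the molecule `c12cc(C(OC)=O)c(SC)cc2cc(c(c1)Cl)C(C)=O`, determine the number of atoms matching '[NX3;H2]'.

0

Check the 20 heavy atoms by environment: 6× c (aromatic, H0, X3) → no; 4× c (aromatic, H1, X3) → no; 1× S (H0, X2) → no; 3× C (H3, X4) → no; 2× C (H0, X3) → no; 2× O (H0, X1) → no; 1× O (H0, X2) → no; 1× Cl (H0, X1) → no.
No environment satisfies the query, so 0 matching atoms.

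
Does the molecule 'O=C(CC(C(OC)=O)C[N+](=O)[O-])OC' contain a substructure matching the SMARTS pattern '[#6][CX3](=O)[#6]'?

No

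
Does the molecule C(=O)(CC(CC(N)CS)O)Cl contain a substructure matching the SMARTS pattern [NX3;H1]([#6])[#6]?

No

The pattern [NX3;H1]([#6])[#6] describes a trivalent nitrogen with one H, bonded to two carbons — a secondary amine.
The closest candidate here is a primary amino group (-NH2), but the nitrogen has H2 and only one carbon neighbour. No other fragment satisfies the full query, so there is no match.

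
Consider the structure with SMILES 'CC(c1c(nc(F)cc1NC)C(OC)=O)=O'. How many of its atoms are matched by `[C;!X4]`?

2

Check the 16 heavy atoms by environment: 1× n (aromatic, X2) → no; 5× c (aromatic, X3) → no; 2× C (X3) → match; 2× O (X1) → no; 3× C (X4) → no; 1× O (X2) → no; 1× N (X3) → no; 1× F (X1) → no.
That gives 2 matching atoms.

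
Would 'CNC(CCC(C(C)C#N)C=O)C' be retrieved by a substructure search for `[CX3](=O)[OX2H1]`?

No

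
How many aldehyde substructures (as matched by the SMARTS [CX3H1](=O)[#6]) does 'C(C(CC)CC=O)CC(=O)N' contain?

1

[CX3H1](=O)[#6] is the SMARTS for an aldehyde: an sp2 carbon with one H, double-bonded to O and single-bonded to carbon.
Exactly one fragment in the molecule meets all constraints, giving 1 match.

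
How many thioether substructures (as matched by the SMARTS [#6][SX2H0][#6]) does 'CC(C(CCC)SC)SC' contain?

2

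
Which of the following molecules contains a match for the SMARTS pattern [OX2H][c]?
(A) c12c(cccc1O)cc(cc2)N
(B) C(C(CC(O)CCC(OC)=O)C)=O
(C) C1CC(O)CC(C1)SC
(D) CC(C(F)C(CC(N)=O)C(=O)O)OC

[OX2H][c] describes a hydroxyl oxygen attached to an aromatic carbon (a phenol).
(A) contains a hydroxyl group (-OH), which satisfies every atom and bond constraint.
(B) has a hydroxyl group (-OH) but the -OH is on an aliphatic carbon, not an aromatic c.
(C) has a hydroxyl group (-OH) but the -OH is on an aliphatic carbon, not an aromatic c.
(D) has a methoxy ether (-OCH3) but the oxygen has H0, not H1.
So the answer is (A).

A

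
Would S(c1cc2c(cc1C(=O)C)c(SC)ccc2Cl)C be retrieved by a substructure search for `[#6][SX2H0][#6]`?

The pattern [#6][SX2H0][#6] describes an aliphatic sulfur bridging two carbons with no H on the sulfur — a thioether.
The molecule carries a methylthio ether (-SCH3), whose atoms satisfy every constraint of the query, so the pattern matches.

Yes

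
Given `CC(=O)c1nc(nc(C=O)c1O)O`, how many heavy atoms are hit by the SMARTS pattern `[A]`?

The query [A] means: A matches any aliphatic (non-aromatic) heavy atom.
Check the 13 heavy atoms by environment: 2× n (aromatic) → no; 4× c (aromatic) → no; 3× C → match; 4× O → match.
Summing the matching environments: 3 + 4 = 7 matching atoms.

7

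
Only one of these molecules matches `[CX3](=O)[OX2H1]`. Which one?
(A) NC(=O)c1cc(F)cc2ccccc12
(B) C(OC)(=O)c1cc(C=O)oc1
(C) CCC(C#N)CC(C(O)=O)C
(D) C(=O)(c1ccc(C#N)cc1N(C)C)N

[CX3](=O)[OX2H1] describes an sp2 carbon double-bonded to O and single-bonded to an -OH oxygen (a carboxylic acid).
(A) has a primary amide (-C(=O)NH2) but the carbonyl is bonded to N, not to an -OH oxygen.
(B) has a methyl-ester group (-C(=O)OCH3) but the singly-bonded O has no H (OX2H0, not OX2H1).
(C) contains a carboxylic acid group (-C(=O)OH), which satisfies every atom and bond constraint.
(D) has a primary amide (-C(=O)NH2) but the carbonyl is bonded to N, not to an -OH oxygen.
So the answer is (C).

C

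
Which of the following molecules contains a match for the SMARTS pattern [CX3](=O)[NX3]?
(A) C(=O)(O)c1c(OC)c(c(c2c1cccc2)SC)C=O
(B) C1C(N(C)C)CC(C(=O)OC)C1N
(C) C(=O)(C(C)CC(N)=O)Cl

[CX3](=O)[NX3] describes a carbonyl carbon bonded to a trivalent nitrogen (an amide).
(A) has a carboxylic acid group (-C(=O)OH) but the carbonyl is bonded to O, not to an NX3 nitrogen.
(B) has a primary amino group (-NH2) but the -NH2 is not attached to a carbonyl carbon.
(C) contains a primary amide (-C(=O)NH2), which satisfies every atom and bond constraint.
So the answer is (C).

C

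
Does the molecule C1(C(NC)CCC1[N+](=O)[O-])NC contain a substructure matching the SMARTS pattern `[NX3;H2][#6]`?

No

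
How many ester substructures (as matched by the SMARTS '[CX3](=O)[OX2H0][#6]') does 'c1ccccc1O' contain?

0

[CX3](=O)[OX2H0][#6] is the SMARTS for an ester: a carbonyl carbon bonded to an oxygen that is itself bonded to carbon (no H on that O).
No fragment in the molecule satisfies every constraint, giving 0 matches.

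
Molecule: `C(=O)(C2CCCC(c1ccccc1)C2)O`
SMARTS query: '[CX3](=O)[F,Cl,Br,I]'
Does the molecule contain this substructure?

The pattern [CX3](=O)[F,Cl,Br,I] describes a carbonyl carbon bonded to a halogen — an acyl halide.
The closest candidate here is a carboxylic acid group (-C(=O)OH), but the carbonyl is bonded to -OH, not to a halogen. No other fragment satisfies the full query, so there is no match.

No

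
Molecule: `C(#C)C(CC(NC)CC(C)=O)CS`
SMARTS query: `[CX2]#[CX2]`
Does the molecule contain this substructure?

The pattern [CX2]#[CX2] describes a carbon-carbon triple bond — an alkyne.
The molecule carries an ethynyl group (-C#CH), whose atoms satisfy every constraint of the query, so the pattern matches.

Yes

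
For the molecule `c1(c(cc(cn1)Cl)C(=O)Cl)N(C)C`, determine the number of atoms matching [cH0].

Check the 13 heavy atoms by environment: 1× n (aromatic, H0) → no; 2× c (aromatic, H1) → no; 3× c (aromatic, H0) → match; 1× N (H0) → no; 2× C (H3) → no; 1× C (H0) → no; 1× O (H0) → no; 2× Cl (H0) → no.
That gives 3 matching atoms.

3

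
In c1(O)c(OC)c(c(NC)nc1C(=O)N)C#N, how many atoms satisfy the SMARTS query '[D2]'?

4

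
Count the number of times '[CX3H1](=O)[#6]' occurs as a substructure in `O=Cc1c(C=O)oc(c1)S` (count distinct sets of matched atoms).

2

[CX3H1](=O)[#6] is the SMARTS for an aldehyde: an sp2 carbon with one H, double-bonded to O and single-bonded to carbon.
The molecule carries 2 separate instances of an aldehyde (-CHO) meeting every constraint; each maps to a distinct set of atoms, giving 2 matches.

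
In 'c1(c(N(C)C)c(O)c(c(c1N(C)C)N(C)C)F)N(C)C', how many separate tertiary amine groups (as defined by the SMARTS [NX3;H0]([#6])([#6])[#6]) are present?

[NX3;H0]([#6])([#6])[#6] is the SMARTS for a tertiary amine: a trivalent nitrogen with no H, bonded to three carbons.
The molecule carries 4 separate instances of a dimethylamino group (-N(CH3)2) meeting every constraint; each maps to a distinct set of atoms, giving 4 matches.

4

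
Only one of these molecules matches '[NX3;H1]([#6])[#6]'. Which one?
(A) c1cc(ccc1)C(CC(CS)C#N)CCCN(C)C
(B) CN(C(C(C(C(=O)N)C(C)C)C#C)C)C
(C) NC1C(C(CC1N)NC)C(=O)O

[NX3;H1]([#6])[#6] describes a trivalent nitrogen with one H, bonded to two carbons (a secondary amine).
(A) has a dimethylamino group (-N(CH3)2) but the nitrogen has H0, not H1.
(B) has a primary amide (-C(=O)NH2) but the -C(=O)NH2 nitrogen has H2, not H1.
(C) contains an N-methylamino group (-NHCH3), which satisfies every atom and bond constraint.
So the answer is (C).

C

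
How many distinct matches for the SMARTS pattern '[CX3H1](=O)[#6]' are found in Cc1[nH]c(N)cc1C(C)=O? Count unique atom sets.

0

[CX3H1](=O)[#6] is the SMARTS for an aldehyde: an sp2 carbon with one H, double-bonded to O and single-bonded to carbon.
The molecule has an acetyl/ketone group (-C(=O)CH3), but the carbonyl carbon has H0 (two carbon neighbours), not H1; nothing else fits, so there are 0 matches.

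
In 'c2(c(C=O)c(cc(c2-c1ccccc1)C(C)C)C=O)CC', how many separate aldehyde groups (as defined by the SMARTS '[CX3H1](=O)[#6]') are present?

[CX3H1](=O)[#6] is the SMARTS for an aldehyde: an sp2 carbon with one H, double-bonded to O and single-bonded to carbon.
The molecule carries 2 separate instances of an aldehyde (-CHO) meeting every constraint; each maps to a distinct set of atoms, giving 2 matches.

2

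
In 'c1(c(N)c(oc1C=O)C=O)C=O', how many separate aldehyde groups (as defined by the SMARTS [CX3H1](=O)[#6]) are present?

[CX3H1](=O)[#6] is the SMARTS for an aldehyde: an sp2 carbon with one H, double-bonded to O and single-bonded to carbon.
The molecule carries 3 separate instances of an aldehyde (-CHO) meeting every constraint; each maps to a distinct set of atoms, giving 3 matches.

3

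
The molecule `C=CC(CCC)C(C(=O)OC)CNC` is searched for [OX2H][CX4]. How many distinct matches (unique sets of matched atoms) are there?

[OX2H][CX4] is the SMARTS for an aliphatic alcohol: a hydroxyl oxygen bound to an sp3 (X4) carbon.
No fragment in the molecule satisfies every constraint, giving 0 matches.

0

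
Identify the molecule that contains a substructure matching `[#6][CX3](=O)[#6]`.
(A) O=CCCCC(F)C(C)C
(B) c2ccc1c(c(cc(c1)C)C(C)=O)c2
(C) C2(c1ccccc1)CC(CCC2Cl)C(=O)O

[#6][CX3](=O)[#6] describes a carbonyl carbon (no H) flanked by two carbons (a ketone).
(A) has an aldehyde (-CHO) but the carbonyl carbon has H1, so it is not flanked by two carbons.
(B) contains an acetyl/ketone group (-C(=O)CH3), which satisfies every atom and bond constraint.
(C) has a carboxylic acid group (-C(=O)OH) but one neighbour of the carbonyl carbon is O, not C.
So the answer is (B).

B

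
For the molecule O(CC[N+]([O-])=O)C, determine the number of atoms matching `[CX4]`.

3

The query [CX4] means: C with X4: aliphatic carbon with exactly 4 total connections (bonds + H).
Check the 7 heavy atoms by environment: 3× C (X4) → match; 1× N (charge +1, X3) → no; 1× O (charge -1, X1) → no; 1× O (X1) → no; 1× O (X2) → no.
That gives 3 matching atoms.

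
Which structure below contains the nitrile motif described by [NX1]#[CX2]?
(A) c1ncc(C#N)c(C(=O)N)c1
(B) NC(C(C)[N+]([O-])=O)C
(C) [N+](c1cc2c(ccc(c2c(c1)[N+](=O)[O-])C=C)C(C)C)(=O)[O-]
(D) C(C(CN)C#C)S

A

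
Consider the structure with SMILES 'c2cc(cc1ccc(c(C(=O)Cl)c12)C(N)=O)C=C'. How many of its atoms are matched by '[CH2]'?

1

Check the 18 heavy atoms by environment: 5× c (aromatic, H0) → no; 5× c (aromatic, H1) → no; 2× C (H0) → no; 2× O (H0) → no; 1× Cl (H0) → no; 1× C (H1) → no; 1× C (H2) → match; 1× N (H2) → no.
That gives 1 matching atom.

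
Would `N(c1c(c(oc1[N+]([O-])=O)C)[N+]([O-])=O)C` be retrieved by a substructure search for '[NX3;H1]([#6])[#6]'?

The pattern [NX3;H1]([#6])[#6] describes a trivalent nitrogen with one H, bonded to two carbons — a secondary amine.
The molecule carries an N-methylamino group (-NHCH3), whose atoms satisfy every constraint of the query, so the pattern matches.

Yes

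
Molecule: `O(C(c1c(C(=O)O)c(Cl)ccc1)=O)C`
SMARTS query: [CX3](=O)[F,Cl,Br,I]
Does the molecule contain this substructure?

No

The pattern [CX3](=O)[F,Cl,Br,I] describes a carbonyl carbon bonded to a halogen — an acyl halide.
The closest candidate here is a methyl-ester group (-C(=O)OCH3), but the carbonyl is bonded to -O-C, not to a halogen. No other fragment satisfies the full query, so there is no match.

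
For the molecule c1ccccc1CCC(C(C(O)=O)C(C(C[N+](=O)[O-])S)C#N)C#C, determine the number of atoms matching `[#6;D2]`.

10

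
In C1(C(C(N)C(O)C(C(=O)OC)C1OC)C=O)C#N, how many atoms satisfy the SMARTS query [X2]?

4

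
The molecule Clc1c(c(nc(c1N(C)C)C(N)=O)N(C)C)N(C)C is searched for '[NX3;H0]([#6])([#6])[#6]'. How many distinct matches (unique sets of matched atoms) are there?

[NX3;H0]([#6])([#6])[#6] is the SMARTS for a tertiary amine: a trivalent nitrogen with no H, bonded to three carbons.
The molecule carries 3 separate instances of a dimethylamino group (-N(CH3)2) meeting every constraint; each maps to a distinct set of atoms, giving 3 matches.

3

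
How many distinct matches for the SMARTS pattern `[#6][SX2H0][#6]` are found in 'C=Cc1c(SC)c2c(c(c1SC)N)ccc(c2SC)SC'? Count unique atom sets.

[#6][SX2H0][#6] is the SMARTS for a thioether: an aliphatic sulfur bridging two carbons with no H on the sulfur.
The molecule carries 4 separate instances of a methylthio ether (-SCH3) meeting every constraint; each maps to a distinct set of atoms, giving 4 matches.

4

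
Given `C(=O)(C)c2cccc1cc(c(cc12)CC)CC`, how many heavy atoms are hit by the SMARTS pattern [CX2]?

0

Check the 17 heavy atoms by environment: 10× c (aromatic, X3) → no; 5× C (X4) → no; 1× C (X3) → no; 1× O (X1) → no.
No environment satisfies the query, so 0 matching atoms.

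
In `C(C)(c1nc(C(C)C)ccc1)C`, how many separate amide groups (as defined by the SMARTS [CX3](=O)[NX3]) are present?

[CX3](=O)[NX3] is the SMARTS for an amide: a carbonyl carbon bonded to a trivalent nitrogen.
No fragment in the molecule satisfies every constraint, giving 0 matches.

0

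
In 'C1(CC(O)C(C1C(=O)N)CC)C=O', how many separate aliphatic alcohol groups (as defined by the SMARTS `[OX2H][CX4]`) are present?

[OX2H][CX4] is the SMARTS for an aliphatic alcohol: a hydroxyl oxygen bound to an sp3 (X4) carbon.
Exactly one fragment in the molecule meets all constraints, giving 1 match.

1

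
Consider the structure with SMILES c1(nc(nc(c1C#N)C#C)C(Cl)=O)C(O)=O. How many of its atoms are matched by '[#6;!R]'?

Check the 16 heavy atoms by environment: 2× n (aromatic, in 6-ring) → no; 4× c (aromatic, in 6-ring) → no; 5× C (acyclic) → match; 3× O (acyclic) → no; 1× Cl (acyclic) → no; 1× N (acyclic) → no.
That gives 5 matching atoms.

5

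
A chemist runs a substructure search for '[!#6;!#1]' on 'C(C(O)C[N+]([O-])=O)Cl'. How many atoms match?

5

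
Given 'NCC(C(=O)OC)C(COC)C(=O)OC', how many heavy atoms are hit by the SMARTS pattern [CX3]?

2

The query [CX3] means: C with X3: aliphatic carbon with exactly 3 total connections.
Check the 15 heavy atoms by environment: 7× C (X4) → no; 3× O (X2) → no; 2× C (X3) → match; 2× O (X1) → no; 1× N (X3) → no.
That gives 2 matching atoms.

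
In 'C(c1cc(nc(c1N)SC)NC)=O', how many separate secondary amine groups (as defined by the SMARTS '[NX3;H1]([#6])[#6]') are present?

1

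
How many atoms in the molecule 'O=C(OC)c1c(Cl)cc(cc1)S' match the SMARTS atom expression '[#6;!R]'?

2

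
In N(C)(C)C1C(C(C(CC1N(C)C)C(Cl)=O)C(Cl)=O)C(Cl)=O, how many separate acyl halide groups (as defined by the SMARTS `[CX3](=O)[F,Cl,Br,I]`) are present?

[CX3](=O)[F,Cl,Br,I] is the SMARTS for an acyl halide: a carbonyl carbon bonded to a halogen.
The molecule carries 3 separate instances of an acyl chloride (-C(=O)Cl) meeting every constraint; each maps to a distinct set of atoms, giving 3 matches.

3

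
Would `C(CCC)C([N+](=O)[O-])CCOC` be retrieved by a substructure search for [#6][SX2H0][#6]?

No

The pattern [#6][SX2H0][#6] describes an aliphatic sulfur bridging two carbons with no H on the sulfur — a thioether.
The closest candidate here is a methoxy ether (-OCH3), but the bridging atom is O, not S. No other fragment satisfies the full query, so there is no match.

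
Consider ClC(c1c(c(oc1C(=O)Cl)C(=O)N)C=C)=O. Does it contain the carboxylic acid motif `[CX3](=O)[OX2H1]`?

No

The pattern [CX3](=O)[OX2H1] describes an sp2 carbon double-bonded to O and single-bonded to an -OH oxygen — a carboxylic acid.
The closest candidate here is an acyl chloride (-C(=O)Cl), but the carbonyl is bonded to Cl, not to an -OH oxygen. No other fragment satisfies the full query, so there is no match.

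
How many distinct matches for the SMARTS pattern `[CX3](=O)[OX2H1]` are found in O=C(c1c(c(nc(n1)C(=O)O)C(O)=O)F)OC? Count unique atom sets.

[CX3](=O)[OX2H1] is the SMARTS for a carboxylic acid: an sp2 carbon double-bonded to O and single-bonded to an -OH oxygen.
The molecule carries 2 separate instances of a carboxylic acid group (-C(=O)OH) meeting every constraint; each maps to a distinct set of atoms, giving 2 matches.

2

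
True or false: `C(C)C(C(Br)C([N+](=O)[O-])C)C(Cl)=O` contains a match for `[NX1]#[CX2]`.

The pattern [NX1]#[CX2] describes a nitrogen triple-bonded to a two-connected carbon — a nitrile.
The closest candidate here is a nitro group (-[N+](=O)[O-]), but there is no C#N triple bond. No other fragment satisfies the full query, so there is no match.

False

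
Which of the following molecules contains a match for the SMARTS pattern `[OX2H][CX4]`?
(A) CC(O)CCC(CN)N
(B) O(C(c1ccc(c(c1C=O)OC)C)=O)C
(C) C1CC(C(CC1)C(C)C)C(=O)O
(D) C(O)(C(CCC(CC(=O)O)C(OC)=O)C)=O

A

[OX2H][CX4] describes a hydroxyl oxygen bound to an sp3 (X4) carbon (an aliphatic alcohol).
(A) contains a hydroxyl group (-OH), which satisfies every atom and bond constraint.
(B) has a methoxy ether (-OCH3) but the oxygen has H0 (ether), not H1.
(C) has a carboxylic acid group (-C(=O)OH) but the -OH is on a CX3 carbonyl carbon, not a CX4 carbon.
(D) has a carboxylic acid group (-C(=O)OH) but the -OH is on a CX3 carbonyl carbon, not a CX4 carbon.
So the answer is (A).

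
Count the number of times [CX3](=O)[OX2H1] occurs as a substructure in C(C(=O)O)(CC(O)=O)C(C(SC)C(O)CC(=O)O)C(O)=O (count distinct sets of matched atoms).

[CX3](=O)[OX2H1] is the SMARTS for a carboxylic acid: an sp2 carbon double-bonded to O and single-bonded to an -OH oxygen.
The molecule carries 4 separate instances of a carboxylic acid group (-C(=O)OH) meeting every constraint; each maps to a distinct set of atoms, giving 4 matches.

4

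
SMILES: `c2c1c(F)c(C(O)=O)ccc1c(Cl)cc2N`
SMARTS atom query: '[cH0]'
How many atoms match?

Check the 16 heavy atoms by environment: 6× c (aromatic, H0) → match; 4× c (aromatic, H1) → no; 1× F (H0) → no; 1× N (H2) → no; 1× C (H0) → no; 1× O (H0) → no; 1× O (H1) → no; 1× Cl (H0) → no.
That gives 6 matching atoms.

6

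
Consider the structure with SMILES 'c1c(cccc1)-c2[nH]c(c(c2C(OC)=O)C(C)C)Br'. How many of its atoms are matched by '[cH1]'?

5

Check the 19 heavy atoms by environment: 1× n (aromatic, H1) → no; 5× c (aromatic, H0) → no; 1× C (H0) → no; 2× O (H0) → no; 3× C (H3) → no; 5× c (aromatic, H1) → match; 1× Br (H0) → no; 1× C (H1) → no.
That gives 5 matching atoms.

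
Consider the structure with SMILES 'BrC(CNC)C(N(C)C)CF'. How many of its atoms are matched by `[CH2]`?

2

The query [CH2] means: aliphatic carbon with exactly two hydrogens.
Check the 11 heavy atoms by environment: 2× C (H2) → match; 2× C (H1) → no; 1× N (H0) → no; 3× C (H3) → no; 1× F (H0) → no; 1× Br (H0) → no; 1× N (H1) → no.
That gives 2 matching atoms.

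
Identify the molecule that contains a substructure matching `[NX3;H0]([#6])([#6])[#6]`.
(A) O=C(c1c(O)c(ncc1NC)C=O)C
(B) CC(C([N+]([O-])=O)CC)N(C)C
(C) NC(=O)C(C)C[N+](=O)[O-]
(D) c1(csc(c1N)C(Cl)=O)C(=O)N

[NX3;H0]([#6])([#6])[#6] describes a trivalent nitrogen with no H, bonded to three carbons (a tertiary amine).
(A) has an N-methylamino group (-NHCH3) but the nitrogen still has one H (H1), not H0.
(B) contains a dimethylamino group (-N(CH3)2), which satisfies every atom and bond constraint.
(C) has a primary amide (-C(=O)NH2) but the amide nitrogen has H2 and only one carbon neighbour.
(D) has a primary amino group (-NH2) but the nitrogen has H2, not H0 with three carbons.
So the answer is (B).

B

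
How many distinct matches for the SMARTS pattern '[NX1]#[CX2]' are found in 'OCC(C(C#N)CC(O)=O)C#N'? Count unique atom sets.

2

[NX1]#[CX2] is the SMARTS for a nitrile: a nitrogen triple-bonded to a two-connected carbon.
The molecule carries 2 separate instances of a nitrile (-C#N) meeting every constraint; each maps to a distinct set of atoms, giving 2 matches.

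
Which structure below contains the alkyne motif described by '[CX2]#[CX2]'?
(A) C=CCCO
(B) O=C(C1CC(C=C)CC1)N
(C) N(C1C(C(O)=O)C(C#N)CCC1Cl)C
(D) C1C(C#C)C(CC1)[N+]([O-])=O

[CX2]#[CX2] describes a carbon-carbon triple bond (an alkyne).
(A) has a vinyl group (-CH=CH2) but the C=C is a double bond; both carbons are CX3, not CX2.
(B) has a vinyl group (-CH=CH2) but the C=C is a double bond; both carbons are CX3, not CX2.
(C) has a nitrile (-C#N) but the triple bond is C#N, not C#C.
(D) contains an ethynyl group (-C#CH), which satisfies every atom and bond constraint.
So the answer is (D).

D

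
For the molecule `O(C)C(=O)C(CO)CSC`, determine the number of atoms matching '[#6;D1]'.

Check the 10 heavy atoms by environment: 2× C (D2) → no; 2× C (D3) → no; 2× O (D1) → no; 1× O (D2) → no; 2× C (D1) → match; 1× S (D2) → no.
That gives 2 matching atoms.

2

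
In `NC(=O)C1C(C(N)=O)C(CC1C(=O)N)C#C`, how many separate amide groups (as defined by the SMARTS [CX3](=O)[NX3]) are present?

[CX3](=O)[NX3] is the SMARTS for an amide: a carbonyl carbon bonded to a trivalent nitrogen.
The molecule carries 3 separate instances of a primary amide (-C(=O)NH2) meeting every constraint; each maps to a distinct set of atoms, giving 3 matches.

3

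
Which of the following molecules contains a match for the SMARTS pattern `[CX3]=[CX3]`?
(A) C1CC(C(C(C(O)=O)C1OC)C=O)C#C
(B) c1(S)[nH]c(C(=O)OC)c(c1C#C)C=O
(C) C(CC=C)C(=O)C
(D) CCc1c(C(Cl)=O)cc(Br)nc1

C

[CX3]=[CX3] describes a non-aromatic C=C double bond between two sp2 carbons (an alkene).
(A) has an ethynyl group (-C#CH) but the C-C bond is a triple bond, not a double bond.
(B) has an ethynyl group (-C#CH) but the C-C bond is a triple bond, not a double bond.
(C) contains a vinyl group (-CH=CH2), which satisfies every atom and bond constraint.
(D) has an ethyl group (-CH2CH3) but its C-C bond is a single bond between CX4 carbons, not CX3=CX3.
So the answer is (C).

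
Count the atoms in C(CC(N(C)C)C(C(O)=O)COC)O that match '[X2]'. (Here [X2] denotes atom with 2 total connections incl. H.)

3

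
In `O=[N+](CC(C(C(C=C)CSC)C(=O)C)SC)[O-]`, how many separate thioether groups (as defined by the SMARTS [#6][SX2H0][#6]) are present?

[#6][SX2H0][#6] is the SMARTS for a thioether: an aliphatic sulfur bridging two carbons with no H on the sulfur.
The molecule carries 2 separate instances of a methylthio ether (-SCH3) meeting every constraint; each maps to a distinct set of atoms, giving 2 matches.

2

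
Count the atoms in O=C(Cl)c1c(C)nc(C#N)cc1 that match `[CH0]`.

The query [CH0] means: aliphatic carbon with no attached hydrogen.
Check the 12 heavy atoms by environment: 1× n (aromatic, H0) → no; 3× c (aromatic, H0) → no; 2× c (aromatic, H1) → no; 2× C (H0) → match; 1× O (H0) → no; 1× Cl (H0) → no; 1× C (H3) → no; 1× N (H0) → no.
That gives 2 matching atoms.

2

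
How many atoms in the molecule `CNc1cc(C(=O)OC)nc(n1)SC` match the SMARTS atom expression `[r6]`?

The query [r6] means: r6 matches atoms in a six-membered ring.
Check the 14 heavy atoms by environment: 2× n (aromatic, in 6-ring) → match; 4× c (aromatic, in 6-ring) → match; 1× S (acyclic) → no; 4× C (acyclic) → no; 1× N (acyclic) → no; 2× O (acyclic) → no.
Summing the matching environments: 2 + 4 = 6 matching atoms.

6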